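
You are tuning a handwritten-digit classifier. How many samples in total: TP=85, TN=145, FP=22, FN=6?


Total = TP + TN + FP + FN
= 85 + 145 + 22 + 6
= 258
(Predicted positive: 107, predicted negative: 151)

258


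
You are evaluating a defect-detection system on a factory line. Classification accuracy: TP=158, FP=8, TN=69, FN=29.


Accuracy = (TP+TN)/(TP+TN+FP+FN)
= (158+69)/(264)
= 227/264 = 85.98%

85.98%


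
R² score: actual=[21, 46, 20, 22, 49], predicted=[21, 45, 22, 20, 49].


ȳ = 31.6
SS_res = Σ(y-ŷ)² = 9
SS_tot = Σ(y-ȳ)² = 849.2
R² = 1 - SS_res/SS_tot = 1 - 0.0106 = 0.9894

0.9894


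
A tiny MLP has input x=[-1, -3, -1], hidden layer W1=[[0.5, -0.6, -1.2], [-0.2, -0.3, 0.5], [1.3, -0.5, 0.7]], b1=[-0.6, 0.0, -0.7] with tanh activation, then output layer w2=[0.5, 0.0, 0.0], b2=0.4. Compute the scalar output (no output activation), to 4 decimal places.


z1[0] = (0.5)·(-1) + (-0.6)·(-3) + (-1.2)·(-1) - 0.6 = 1.9
z1[1] = (-0.2)·(-1) + (-0.3)·(-3) + (0.5)·(-1) + 0.0 = 0.6
z1[2] = (1.3)·(-1) + (-0.5)·(-3) + (0.7)·(-1) - 0.7 = -1.2
h = tanh(z1) = [0.9562, 0.537, -0.8337]
output = (0.5)·(0.9562) + (0.0)·(0.537) + (0.0)·(-0.8337) + 0.4 = 0.8781

0.8781


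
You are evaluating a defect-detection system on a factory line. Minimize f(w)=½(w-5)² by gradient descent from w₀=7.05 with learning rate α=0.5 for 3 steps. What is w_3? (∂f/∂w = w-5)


step 1: grad = 7.05-5 = 2.05; w = 7.05 - 0.5·(2.05) = 6.025
step 2: grad = 6.025-5 = 1.025; w = 6.025 - 0.5·(1.025) = 5.5125
step 3: grad = 5.5125-5 = 0.5125; w = 5.5125 - 0.5·(0.5125) = 5.25625

5.25625


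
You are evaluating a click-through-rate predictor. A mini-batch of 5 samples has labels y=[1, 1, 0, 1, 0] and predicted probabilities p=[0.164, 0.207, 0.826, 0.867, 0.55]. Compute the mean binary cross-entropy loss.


L[0] = -ln(0.164) = 1.8079
L[1] = -ln(0.207) = 1.575
L[2] = -ln(1-0.826) = -ln(0.174) = 1.7487
L[3] = -ln(0.867) = 0.1427
L[4] = -ln(1-0.55) = -ln(0.45) = 0.7985
mean = (1.8079 + 1.575 + 1.7487 + 0.1427 + 0.7985)/5 = 1.2146

1.2146


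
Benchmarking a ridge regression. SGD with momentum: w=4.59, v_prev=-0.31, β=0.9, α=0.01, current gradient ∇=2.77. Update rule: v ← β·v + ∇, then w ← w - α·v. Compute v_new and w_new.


v_new = 0.9·-0.31 + 2.77 = -0.279 + 2.77 = 2.491
w_new = 4.59 - 0.01·2.491 = 4.59 - 0.02491 = 4.56509

v_new=2.491, w_new=4.56509


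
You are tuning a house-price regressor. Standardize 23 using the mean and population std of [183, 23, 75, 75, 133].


μ = 97.8, σ = 55.0142
z = (23 - 97.8)/55.0142 = -1.3596

-1.3596


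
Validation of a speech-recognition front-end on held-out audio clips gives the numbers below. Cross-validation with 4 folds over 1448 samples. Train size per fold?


Fold size = 1448/4 = 362
Training per fold = 1448 - 362 = 1086

1086


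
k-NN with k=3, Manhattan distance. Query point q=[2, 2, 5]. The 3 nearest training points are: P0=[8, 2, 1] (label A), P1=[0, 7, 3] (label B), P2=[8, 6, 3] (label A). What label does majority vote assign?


d(q,P0) = 10  (label A)
d(q,P1) = 9  (label B)
d(q,P2) = 12  (label A)
Votes: A=2, B=1
Majority → A

A


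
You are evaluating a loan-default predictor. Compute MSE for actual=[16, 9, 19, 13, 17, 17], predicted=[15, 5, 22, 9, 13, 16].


Squared errors: (16-15)²=1, (9-5)²=16, (19-22)²=9, (13-9)²=16, (17-13)²=16, (17-16)²=1
Sum = 59
MSE = 59/6 = 59/6

59/6


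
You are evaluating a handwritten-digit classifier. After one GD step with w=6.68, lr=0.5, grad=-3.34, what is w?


w_new = w - α·∇
= 6.68 - 0.5·-3.34
= 6.68 + 1.67
= 8.35

8.35


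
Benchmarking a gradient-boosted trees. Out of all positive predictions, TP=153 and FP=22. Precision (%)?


Precision = TP/(TP+FP)
= 153/(153+22)
= 153/175 = 87.43%

87.43%


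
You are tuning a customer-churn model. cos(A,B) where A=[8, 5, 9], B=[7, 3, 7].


A·B = 8·7 + 5·3 + 9·7 = 134
‖A‖ = √170 = 13.0384, ‖B‖ = √107 = 10.3441
cos = 134/(√170·√107) = 134/√18190 = 0.9935

0.9935


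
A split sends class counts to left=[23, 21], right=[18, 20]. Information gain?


Parent = [41, 41], H_parent = 1
H_left = 0.9985 (n=44), H_right = 0.998 (n=38)
H_children = (44/82)·0.9985 + (38/82)·0.998 = 0.9983
IG = 1 - 0.9983 = 0.0017

0.0017


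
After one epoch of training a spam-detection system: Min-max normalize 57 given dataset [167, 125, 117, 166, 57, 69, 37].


min=37, max=167
(57-37)/(167-37) = 20/130 = 0.1538

0.1538


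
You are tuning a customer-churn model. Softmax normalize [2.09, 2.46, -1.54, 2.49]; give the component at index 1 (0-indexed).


Exponentials: e^2.09=8.0849, e^2.46=11.7048, e^-1.54=0.2144, e^2.49=12.0613
Sum = 32.0654
Softmax = [0.2521, 0.365, 0.0067, 0.3761]
p[1] = 11.7048/32.0654 = 0.365

0.365


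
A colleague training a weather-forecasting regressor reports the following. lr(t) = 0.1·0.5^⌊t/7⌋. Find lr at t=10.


n_drops = ⌊10/7⌋ = 1
lr = 0.1·0.5^1 = 0.1·0.5 = 0.05

0.05


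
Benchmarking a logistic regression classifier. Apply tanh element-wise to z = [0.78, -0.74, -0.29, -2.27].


tanh(0.78) = 0.6527
tanh(-0.74) = -0.6291
tanh(-0.29) = -0.2821
tanh(-2.27) = -0.9789
result = [0.6527, -0.6291, -0.2821, -0.9789]

[0.6527, -0.6291, -0.2821, -0.9789]


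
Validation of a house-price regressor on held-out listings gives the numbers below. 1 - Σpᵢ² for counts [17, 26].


Probabilities: [17/43, 26/43] ≈ [0.3953, 0.6047]
Σpᵢ² = (289 + 676)/43² = 965/1849
Gini = 1 - Σpᵢ² = 1 - 965/1849 = 0.4781

0.4781


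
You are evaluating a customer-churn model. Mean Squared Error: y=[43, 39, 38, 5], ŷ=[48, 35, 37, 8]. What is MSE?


Squared errors: (43-48)²=25, (39-35)²=16, (38-37)²=1, (5-8)²=9
Sum = 51
MSE = 51/4 = 51/4

51/4


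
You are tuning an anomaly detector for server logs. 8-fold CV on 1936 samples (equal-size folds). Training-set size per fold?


Fold size = 1936/8 = 242
Training per fold = 1936 - 242 = 1694

1694


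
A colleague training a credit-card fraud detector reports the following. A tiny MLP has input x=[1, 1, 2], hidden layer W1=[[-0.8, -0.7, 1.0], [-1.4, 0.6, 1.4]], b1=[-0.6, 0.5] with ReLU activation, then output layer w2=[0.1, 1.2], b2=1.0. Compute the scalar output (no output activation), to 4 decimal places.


z1[0] = (-0.8)·(1) + (-0.7)·(1) + (1.0)·(2) - 0.6 = -0.1
z1[1] = (-1.4)·(1) + (0.6)·(1) + (1.4)·(2) + 0.5 = 2.5
h = ReLU(z1) = [0.0, 2.5]
output = (0.1)·(0.0) + (1.2)·(2.5) + 1.0 = 4.0

4.0


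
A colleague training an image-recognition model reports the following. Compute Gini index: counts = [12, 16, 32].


Probabilities: [12/60, 16/60, 32/60] ≈ [0.2, 0.2667, 0.5333]
Σpᵢ² = (144 + 256 + 1024)/60² = 1424/3600
Gini = 1 - Σpᵢ² = 1 - 1424/3600 = 0.6044

0.6044


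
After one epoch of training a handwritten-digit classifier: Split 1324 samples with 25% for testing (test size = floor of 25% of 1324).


Test = ⌊1324·25/100⌋ = 331
Train = 1324 - 331 = 993

Train: 993, Test: 331


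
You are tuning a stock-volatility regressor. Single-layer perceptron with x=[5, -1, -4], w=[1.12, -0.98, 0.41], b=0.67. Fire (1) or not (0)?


z = (5)·(1.12) + (-1)·(-0.98) + (-4)·(0.41) + 0.67
  = 5.61
step(z) = 1 (z≥0)

1


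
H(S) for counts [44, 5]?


Probabilities: [44/49, 5/49] ≈ [0.898, 0.102]
H = -((44/49)·log₂(44/49) + (5/49)·log₂(5/49))
  = 0.4754 bits

0.4754 bits


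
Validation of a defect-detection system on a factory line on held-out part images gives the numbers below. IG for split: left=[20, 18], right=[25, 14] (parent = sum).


Parent = [45, 32], H_parent = 0.9793
H_left = 0.998 (n=38), H_right = 0.9418 (n=39)
H_children = (38/77)·0.998 + (39/77)·0.9418 = 0.9695
IG = 0.9793 - 0.9695 = 0.0098

0.0098


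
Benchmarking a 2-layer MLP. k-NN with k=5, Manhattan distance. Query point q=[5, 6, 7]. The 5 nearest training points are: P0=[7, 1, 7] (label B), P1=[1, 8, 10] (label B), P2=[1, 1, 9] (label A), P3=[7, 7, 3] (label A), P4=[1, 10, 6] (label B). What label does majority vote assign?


d(q,P0) = 7  (label B)
d(q,P1) = 9  (label B)
d(q,P2) = 11  (label A)
d(q,P3) = 7  (label A)
d(q,P4) = 9  (label B)
Votes: A=2, B=3
Majority → B

B


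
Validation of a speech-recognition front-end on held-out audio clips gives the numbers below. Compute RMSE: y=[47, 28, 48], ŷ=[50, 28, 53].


MSE = 34/3 = 11.3333
RMSE = √(34/3) = 3.3665

3.3665


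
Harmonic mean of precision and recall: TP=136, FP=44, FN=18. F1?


Precision = 136/180 = 0.7556
Recall = 136/154 = 0.8831
F1 = 2·P·R/(P+R) = 2·TP/(2·TP+FP+FN) = 272/(272+44+18) = 272/334 = 0.8144

0.8144


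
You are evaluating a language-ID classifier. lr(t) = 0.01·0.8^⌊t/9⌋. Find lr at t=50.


n_drops = ⌊50/9⌋ = 5
lr = 0.01·0.8^5 = 0.01·0.32768 = 0.0032768

0.0032768


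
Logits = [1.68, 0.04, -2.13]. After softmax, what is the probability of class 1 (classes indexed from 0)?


Exponentials: e^1.68=5.3656, e^0.04=1.0408, e^-2.13=0.1188
Sum = 6.5252
Softmax = [0.8223, 0.1595, 0.0182]
p[1] = 1.0408/6.5252 = 0.1595

0.1595


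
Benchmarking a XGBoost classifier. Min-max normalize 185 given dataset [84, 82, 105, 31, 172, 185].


min=31, max=185
(185-31)/(185-31) = 154/154 = 1.0

1.0


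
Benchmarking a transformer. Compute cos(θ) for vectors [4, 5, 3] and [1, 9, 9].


A·B = 4·1 + 5·9 + 3·9 = 76
‖A‖ = √50 = 7.0711, ‖B‖ = √163 = 12.7671
cos = 76/(√50·√163) = 76/√8150 = 0.8419

0.8419


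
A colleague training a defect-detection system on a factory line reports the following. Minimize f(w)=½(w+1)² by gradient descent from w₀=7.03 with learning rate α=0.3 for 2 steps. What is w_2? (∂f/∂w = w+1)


step 1: grad = 7.03+1 = 8.03; w = 7.03 - 0.3·(8.03) = 4.621
step 2: grad = 4.621+1 = 5.621; w = 4.621 - 0.3·(5.621) = 2.9347

2.9347


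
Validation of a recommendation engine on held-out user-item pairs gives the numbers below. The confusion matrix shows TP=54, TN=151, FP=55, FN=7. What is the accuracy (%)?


Accuracy = (TP+TN)/(TP+TN+FP+FN)
= (54+151)/(267)
= 205/267 = 76.78%

76.78%


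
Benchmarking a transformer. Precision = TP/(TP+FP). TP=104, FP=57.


Precision = TP/(TP+FP)
= 104/(104+57)
= 104/161 = 64.6%

64.6%


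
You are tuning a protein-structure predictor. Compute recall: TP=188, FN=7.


Recall = TP/(TP+FN)
= 188/(188+7)
= 188/195 = 96.41%

96.41%


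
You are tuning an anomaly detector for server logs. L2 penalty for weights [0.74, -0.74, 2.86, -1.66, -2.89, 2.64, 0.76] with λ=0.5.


‖w‖₂² = (0.74)² + (-0.74)² + (2.86)² + (-1.66)² + (-2.89)² + (2.64)² + (0.76)²
     = 0.5476 + 0.5476 + 8.1796 + 2.7556 + 8.3521 + 6.9696 + 0.5776
     = 27.9297
λ·‖w‖₂² = 0.5·27.9297 = 13.96485

13.96485


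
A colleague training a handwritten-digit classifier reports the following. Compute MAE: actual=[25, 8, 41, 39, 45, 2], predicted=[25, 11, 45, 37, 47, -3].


Absolute errors: |25-25|=0, |8-11|=3, |41-45|=4, |39-37|=2, |45-47|=2, |2+ 3|=5
Sum = 16
MAE = 16/6 = 8/3

8/3


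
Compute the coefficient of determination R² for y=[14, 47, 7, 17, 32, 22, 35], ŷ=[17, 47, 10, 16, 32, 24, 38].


ȳ = 24.8571
SS_res = Σ(y-ŷ)² = 32
SS_tot = Σ(y-ȳ)² = 1150.86
R² = 1 - SS_res/SS_tot = 1 - 0.0278 = 0.9722

0.9722


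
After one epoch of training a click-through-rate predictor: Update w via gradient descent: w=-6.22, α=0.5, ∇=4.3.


w_new = w - α·∇
= -6.22 - 0.5·4.3
= -6.22 - 2.15
= -8.37

-8.37


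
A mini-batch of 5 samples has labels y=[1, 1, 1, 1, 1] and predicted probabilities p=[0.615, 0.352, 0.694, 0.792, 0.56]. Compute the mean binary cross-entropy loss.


L[0] = -ln(0.615) = 0.4861
L[1] = -ln(0.352) = 1.0441
L[2] = -ln(0.694) = 0.3653
L[3] = -ln(0.792) = 0.2332
L[4] = -ln(0.56) = 0.5798
mean = (0.4861 + 1.0441 + 0.3653 + 0.2332 + 0.5798)/5 = 0.5417

0.5417


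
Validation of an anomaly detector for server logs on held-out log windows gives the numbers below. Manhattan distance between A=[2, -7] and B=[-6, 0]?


d = |2+ 6| + |-7-0|
  = 8 + 7
  = 15

15


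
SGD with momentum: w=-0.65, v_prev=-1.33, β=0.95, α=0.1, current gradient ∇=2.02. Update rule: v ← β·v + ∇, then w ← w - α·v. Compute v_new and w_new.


v_new = 0.95·-1.33 + 2.02 = -1.2635 + 2.02 = 0.7565
w_new = -0.65 - 0.1·0.7565 = -0.65 - 0.07565 = -0.72565

v_new=0.7565, w_new=-0.72565


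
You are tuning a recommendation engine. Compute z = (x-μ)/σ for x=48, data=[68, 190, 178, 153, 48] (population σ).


μ = 127.4, σ = 58.2532
z = (48 - 127.4)/58.2532 = -1.363

-1.363


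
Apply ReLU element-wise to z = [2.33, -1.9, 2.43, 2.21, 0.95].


ReLU(2.33) = max(0, 2.33) = 2.33
ReLU(-1.9) = max(0, -1.9) = 0.0
ReLU(2.43) = max(0, 2.43) = 2.43
ReLU(2.21) = max(0, 2.21) = 2.21
ReLU(0.95) = max(0, 0.95) = 0.95
result = [2.33, 0.0, 2.43, 2.21, 0.95]

[2.33, 0.0, 2.43, 2.21, 0.95]


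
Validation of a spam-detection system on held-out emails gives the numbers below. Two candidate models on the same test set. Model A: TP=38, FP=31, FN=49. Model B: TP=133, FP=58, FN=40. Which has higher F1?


Model A: P=38/69=0.5507, R=38/87=0.4368, F1=2PR/(P+R)=2TP/(2TP+FP+FN)=76/156=0.4872
Model B: P=133/191=0.6963, R=133/173=0.7688, F1=2PR/(P+R)=2TP/(2TP+FP+FN)=266/364=0.7308
0.4872 < 0.7308 → Model B

Model B


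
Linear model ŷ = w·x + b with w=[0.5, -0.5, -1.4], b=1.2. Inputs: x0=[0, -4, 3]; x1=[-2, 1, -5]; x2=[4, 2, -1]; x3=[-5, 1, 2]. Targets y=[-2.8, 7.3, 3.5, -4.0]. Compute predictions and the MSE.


ŷ0 = (0.5)·(0) + (-0.5)·(-4) + (-1.4)·(3) + 1.2 = -1.0
ŷ1 = (0.5)·(-2) + (-0.5)·(1) + (-1.4)·(-5) + 1.2 = 6.7
ŷ2 = (0.5)·(4) + (-0.5)·(2) + (-1.4)·(-1) + 1.2 = 3.6
ŷ3 = (0.5)·(-5) + (-0.5)·(1) + (-1.4)·(2) + 1.2 = -4.6
errors² = [3.24, 0.36, 0.01, 0.36]
MSE = 3.9700/4 = 0.9925

0.9925


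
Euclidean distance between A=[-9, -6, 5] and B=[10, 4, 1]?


d = √((-9-10)² + (-6-4)² + (5-1)²)
  = √(361 + 100 + 16)
  = √477 = 21.8403

21.8403


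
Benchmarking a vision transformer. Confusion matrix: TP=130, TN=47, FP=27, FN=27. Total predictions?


Total = TP + TN + FP + FN
= 130 + 47 + 27 + 27
= 231
(Predicted positive: 157, predicted negative: 74)

231


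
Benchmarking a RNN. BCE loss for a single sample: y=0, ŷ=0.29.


BCE = -[y·ln(p) + (1-y)·ln(1-p)]
= -0 - 1·ln(1-0.29)
= -ln(0.71) = 0.3425

0.3425


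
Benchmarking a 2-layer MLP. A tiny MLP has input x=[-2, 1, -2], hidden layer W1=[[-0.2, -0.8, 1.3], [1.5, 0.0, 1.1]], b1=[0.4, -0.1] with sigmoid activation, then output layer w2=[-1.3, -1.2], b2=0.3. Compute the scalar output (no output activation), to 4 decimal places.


z1[0] = (-0.2)·(-2) + (-0.8)·(1) + (1.3)·(-2) + 0.4 = -2.6
z1[1] = (1.5)·(-2) + (0.0)·(1) + (1.1)·(-2) - 0.1 = -5.3
h = sigmoid(z1) = [0.0691, 0.005]
output = (-1.3)·(0.0691) + (-1.2)·(0.005) + 0.3 = 0.2042

0.2042


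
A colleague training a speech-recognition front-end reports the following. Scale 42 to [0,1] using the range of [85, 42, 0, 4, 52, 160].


min=0, max=160
(42-0)/(160-0) = 42/160 = 0.2625

0.2625


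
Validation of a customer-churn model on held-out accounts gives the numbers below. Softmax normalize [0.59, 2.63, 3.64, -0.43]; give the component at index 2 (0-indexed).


Exponentials: e^0.59=1.804, e^2.63=13.8738, e^3.64=38.0918, e^-0.43=0.6505
Sum = 54.4201
Softmax = [0.0331, 0.2549, 0.7, 0.012]
p[2] = 38.0918/54.4201 = 0.7

0.7


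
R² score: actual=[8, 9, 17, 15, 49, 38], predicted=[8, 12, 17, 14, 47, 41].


ȳ = 22.6667
SS_res = Σ(y-ŷ)² = 23
SS_tot = Σ(y-ȳ)² = 1421.33
R² = 1 - SS_res/SS_tot = 1 - 0.0162 = 0.9838

0.9838


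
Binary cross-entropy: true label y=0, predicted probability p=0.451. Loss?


BCE = -[y·ln(p) + (1-y)·ln(1-p)]
= -0 - 1·ln(1-0.451)
= -ln(0.549) = 0.5997

0.5997


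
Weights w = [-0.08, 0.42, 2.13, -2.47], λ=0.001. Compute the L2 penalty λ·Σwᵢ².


‖w‖₂² = (-0.08)² + (0.42)² + (2.13)² + (-2.47)²
     = 0.0064 + 0.1764 + 4.5369 + 6.1009
     = 10.8206
λ·‖w‖₂² = 0.001·10.8206 = 0.010821

0.010821


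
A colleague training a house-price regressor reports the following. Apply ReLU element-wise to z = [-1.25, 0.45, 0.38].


ReLU(-1.25) = max(0, -1.25) = 0.0
ReLU(0.45) = max(0, 0.45) = 0.45
ReLU(0.38) = max(0, 0.38) = 0.38
result = [0.0, 0.45, 0.38]

[0.0, 0.45, 0.38]


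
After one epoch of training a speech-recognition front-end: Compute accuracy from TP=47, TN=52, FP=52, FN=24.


Accuracy = (TP+TN)/(TP+TN+FP+FN)
= (47+52)/(175)
= 99/175 = 56.57%

56.57%


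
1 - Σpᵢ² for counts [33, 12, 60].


Probabilities: [33/105, 12/105, 60/105] ≈ [0.3143, 0.1143, 0.5714]
Σpᵢ² = (1089 + 144 + 3600)/105² = 4833/11025
Gini = 1 - Σpᵢ² = 1 - 4833/11025 = 0.5616

0.5616


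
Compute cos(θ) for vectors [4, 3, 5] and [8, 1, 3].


A·B = 4·8 + 3·1 + 5·3 = 50
‖A‖ = √50 = 7.0711, ‖B‖ = √74 = 8.6023
cos = 50/(√50·√74) = 50/√3700 = 0.822

0.822


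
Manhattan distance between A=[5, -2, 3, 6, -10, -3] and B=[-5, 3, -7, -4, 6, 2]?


d = |5+ 5| + |-2-3| + |3+ 7| + |6+ 4| + |-10-6| + |-3-2|
  = 10 + 5 + 10 + 10 + 16 + 5
  = 56

56


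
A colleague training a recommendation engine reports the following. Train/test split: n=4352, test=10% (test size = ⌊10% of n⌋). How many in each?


Test = ⌊4352·10/100⌋ = 435
Train = 4352 - 435 = 3917

Train: 3917, Test: 435


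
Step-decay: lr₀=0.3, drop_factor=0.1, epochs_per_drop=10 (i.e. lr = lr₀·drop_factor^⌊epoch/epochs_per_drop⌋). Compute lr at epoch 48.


n_drops = ⌊48/10⌋ = 4
lr = 0.3·0.1^4 = 0.3·0.0001 = 0.00003

0.00003


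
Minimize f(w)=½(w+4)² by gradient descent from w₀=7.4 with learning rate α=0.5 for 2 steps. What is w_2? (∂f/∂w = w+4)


step 1: grad = 7.4+4 = 11.4; w = 7.4 - 0.5·(11.4) = 1.7
step 2: grad = 1.7+4 = 5.7; w = 1.7 - 0.5·(5.7) = -1.15

-1.15


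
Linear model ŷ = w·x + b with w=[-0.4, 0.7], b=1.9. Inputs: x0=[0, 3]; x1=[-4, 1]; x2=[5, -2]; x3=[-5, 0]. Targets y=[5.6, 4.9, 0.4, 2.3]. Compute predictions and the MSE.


ŷ0 = (-0.4)·(0) + (0.7)·(3) + 1.9 = 4.0
ŷ1 = (-0.4)·(-4) + (0.7)·(1) + 1.9 = 4.2
ŷ2 = (-0.4)·(5) + (0.7)·(-2) + 1.9 = -1.5
ŷ3 = (-0.4)·(-5) + (0.7)·(0) + 1.9 = 3.9
errors² = [2.56, 0.49, 3.61, 2.56]
MSE = 9.2200/4 = 2.305

2.305


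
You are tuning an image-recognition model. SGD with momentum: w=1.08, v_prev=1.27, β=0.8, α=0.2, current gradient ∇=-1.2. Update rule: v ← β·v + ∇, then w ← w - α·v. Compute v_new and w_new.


v_new = 0.8·1.27 - 1.2 = 1.016 - 1.2 = -0.184
w_new = 1.08 - 0.2·-0.184 = 1.08 + 0.0368 = 1.1168

v_new=-0.184, w_new=1.1168


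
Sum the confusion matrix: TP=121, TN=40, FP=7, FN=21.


Total = TP + TN + FP + FN
= 121 + 40 + 7 + 21
= 189
(Predicted positive: 128, predicted negative: 61)

189


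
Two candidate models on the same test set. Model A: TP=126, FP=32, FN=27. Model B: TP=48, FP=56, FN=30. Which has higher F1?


Model A: P=126/158=0.7975, R=126/153=0.8235, F1=2PR/(P+R)=2TP/(2TP+FP+FN)=252/311=0.8103
Model B: P=48/104=0.4615, R=48/78=0.6154, F1=2PR/(P+R)=2TP/(2TP+FP+FN)=96/182=0.5275
0.8103 > 0.5275 → Model A

Model A


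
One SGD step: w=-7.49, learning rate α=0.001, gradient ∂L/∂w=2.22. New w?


w_new = w - α·∇
= -7.49 - 0.001·2.22
= -7.49 - 0.00222
= -7.49222

-7.49222


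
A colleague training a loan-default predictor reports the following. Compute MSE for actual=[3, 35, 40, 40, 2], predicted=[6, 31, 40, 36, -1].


Squared errors: (3-6)²=9, (35-31)²=16, (40-40)²=0, (40-36)²=16, (2+ 1)²=9
Sum = 50
MSE = 50/5 = 10

10


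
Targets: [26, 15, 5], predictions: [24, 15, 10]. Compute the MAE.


Absolute errors: |26-24|=2, |15-15|=0, |5-10|=5
Sum = 7
MAE = 7/3 = 7/3

7/3


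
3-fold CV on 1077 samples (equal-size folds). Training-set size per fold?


Fold size = 1077/3 = 359
Training per fold = 1077 - 359 = 718

718


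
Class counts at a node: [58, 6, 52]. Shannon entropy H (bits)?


Probabilities: [58/116, 6/116, 52/116] ≈ [0.5, 0.0517, 0.4483]
H = -((58/116)·log₂(58/116) + (6/116)·log₂(6/116) + (52/116)·log₂(52/116))
  = 1.2399 bits

1.2399 bits


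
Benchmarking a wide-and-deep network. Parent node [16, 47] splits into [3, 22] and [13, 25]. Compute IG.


Parent = [16, 47], H_parent = 0.8175
H_left = 0.5294 (n=25), H_right = 0.9268 (n=38)
H_children = (25/63)·0.5294 + (38/63)·0.9268 = 0.7691
IG = 0.8175 - 0.7691 = 0.0484

0.0484


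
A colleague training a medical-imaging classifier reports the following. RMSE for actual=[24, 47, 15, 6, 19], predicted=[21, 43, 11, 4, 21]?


MSE = 49/5 = 9.8
RMSE = √(49/5) = 3.1305

3.1305


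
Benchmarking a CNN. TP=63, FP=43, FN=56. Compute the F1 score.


Precision = 63/106 = 0.5943
Recall = 63/119 = 0.5294
F1 = 2·P·R/(P+R) = 2·TP/(2·TP+FP+FN) = 126/(126+43+56) = 126/225 = 0.56

0.56


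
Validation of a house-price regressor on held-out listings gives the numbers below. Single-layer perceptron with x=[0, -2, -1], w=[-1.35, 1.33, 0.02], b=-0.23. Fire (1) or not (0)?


z = (0)·(-1.35) + (-2)·(1.33) + (-1)·(0.02) - 0.23
  = -2.91
step(z) = 0 (z<0)

0


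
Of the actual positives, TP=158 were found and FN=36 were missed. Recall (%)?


Recall = TP/(TP+FN)
= 158/(158+36)
= 158/194 = 81.44%

81.44%


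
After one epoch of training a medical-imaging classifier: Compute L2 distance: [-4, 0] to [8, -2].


d = √((-4-8)² + (0+ 2)²)
  = √(144 + 4)
  = √148 = 12.1655

12.1655


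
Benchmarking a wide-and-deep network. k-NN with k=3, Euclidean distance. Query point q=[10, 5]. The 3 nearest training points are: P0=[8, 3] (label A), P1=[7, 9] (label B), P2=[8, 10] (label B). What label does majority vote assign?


d(q,P0) = 2.8284  (label A)
d(q,P1) = 5.0  (label B)
d(q,P2) = 5.3852  (label B)
Votes: A=1, B=2
Majority → B

B


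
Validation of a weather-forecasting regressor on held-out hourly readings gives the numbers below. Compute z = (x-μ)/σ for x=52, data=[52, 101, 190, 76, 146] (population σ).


μ = 113, σ = 49.5015
z = (52 - 113)/49.5015 = -1.2323

-1.2323


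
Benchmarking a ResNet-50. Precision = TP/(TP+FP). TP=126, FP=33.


Precision = TP/(TP+FP)
= 126/(126+33)
= 126/159 = 79.25%

79.25%


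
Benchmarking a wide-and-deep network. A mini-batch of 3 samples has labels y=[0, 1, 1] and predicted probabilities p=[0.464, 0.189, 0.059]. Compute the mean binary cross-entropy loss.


L[0] = -ln(1-0.464) = -ln(0.536) = 0.6236
L[1] = -ln(0.189) = 1.666
L[2] = -ln(0.059) = 2.8302
mean = (0.6236 + 1.666 + 2.8302)/3 = 1.7066

1.7066


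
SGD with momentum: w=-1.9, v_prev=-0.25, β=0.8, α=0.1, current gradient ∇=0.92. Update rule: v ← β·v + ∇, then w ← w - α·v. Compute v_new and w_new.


v_new = 0.8·-0.25 + 0.92 = -0.2 + 0.92 = 0.72
w_new = -1.9 - 0.1·0.72 = -1.9 - 0.072 = -1.972

v_new=0.72, w_new=-1.972


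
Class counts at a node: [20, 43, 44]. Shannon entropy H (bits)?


Probabilities: [20/107, 43/107, 44/107] ≈ [0.1869, 0.4019, 0.4112]
H = -((20/107)·log₂(20/107) + (43/107)·log₂(43/107) + (44/107)·log₂(44/107))
  = 1.508 bits

1.508 bits


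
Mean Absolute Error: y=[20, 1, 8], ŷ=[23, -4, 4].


Absolute errors: |20-23|=3, |1+ 4|=5, |8-4|=4
Sum = 12
MAE = 12/3 = 4

4


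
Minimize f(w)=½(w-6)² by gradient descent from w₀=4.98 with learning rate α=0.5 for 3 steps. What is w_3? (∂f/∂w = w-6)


step 1: grad = 4.98-6 = -1.02; w = 4.98 - 0.5·(-1.02) = 5.49
step 2: grad = 5.49-6 = -0.51; w = 5.49 - 0.5·(-0.51) = 5.745
step 3: grad = 5.745-6 = -0.255; w = 5.745 - 0.5·(-0.255) = 5.8725

5.8725


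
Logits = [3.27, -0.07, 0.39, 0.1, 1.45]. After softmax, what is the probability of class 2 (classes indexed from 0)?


Exponentials: e^3.27=26.3113, e^-0.07=0.9324, e^0.39=1.477, e^0.1=1.1052, e^1.45=4.2631
Sum = 34.089
Softmax = [0.7718, 0.0274, 0.0433, 0.0324, 0.1251]
p[2] = 1.477/34.089 = 0.0433

0.0433


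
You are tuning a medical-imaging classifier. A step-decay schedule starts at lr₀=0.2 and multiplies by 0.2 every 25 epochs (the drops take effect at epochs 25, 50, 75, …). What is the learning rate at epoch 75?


n_drops = ⌊75/25⌋ = 3
lr = 0.2·0.2^3 = 0.2·0.008 = 0.0016

0.0016


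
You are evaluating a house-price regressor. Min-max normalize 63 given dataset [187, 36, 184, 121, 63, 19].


min=19, max=187
(63-19)/(187-19) = 44/168 = 0.2619

0.2619


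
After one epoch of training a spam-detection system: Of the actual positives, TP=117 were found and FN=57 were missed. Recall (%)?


Recall = TP/(TP+FN)
= 117/(117+57)
= 117/174 = 67.24%

67.24%


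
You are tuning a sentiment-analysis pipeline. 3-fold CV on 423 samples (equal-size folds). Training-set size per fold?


Fold size = 423/3 = 141
Training per fold = 423 - 141 = 282

282


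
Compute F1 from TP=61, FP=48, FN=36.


Precision = 61/109 = 0.5596
Recall = 61/97 = 0.6289
F1 = 2·P·R/(P+R) = 2·TP/(2·TP+FP+FN) = 122/(122+48+36) = 122/206 = 0.5922

0.5922


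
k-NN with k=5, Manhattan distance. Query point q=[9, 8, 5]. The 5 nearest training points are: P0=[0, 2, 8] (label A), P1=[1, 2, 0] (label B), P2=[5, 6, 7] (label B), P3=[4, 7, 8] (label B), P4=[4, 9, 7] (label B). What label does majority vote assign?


d(q,P0) = 18  (label A)
d(q,P1) = 19  (label B)
d(q,P2) = 8  (label B)
d(q,P3) = 9  (label B)
d(q,P4) = 8  (label B)
Votes: A=1, B=4
Majority → B

B


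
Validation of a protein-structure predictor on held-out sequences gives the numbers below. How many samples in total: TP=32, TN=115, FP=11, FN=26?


Total = TP + TN + FP + FN
= 32 + 115 + 11 + 26
= 184
(Predicted positive: 43, predicted negative: 141)

184


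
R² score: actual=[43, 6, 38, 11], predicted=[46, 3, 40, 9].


ȳ = 24.5
SS_res = Σ(y-ŷ)² = 26
SS_tot = Σ(y-ȳ)² = 1049
R² = 1 - SS_res/SS_tot = 1 - 0.0248 = 0.9752

0.9752


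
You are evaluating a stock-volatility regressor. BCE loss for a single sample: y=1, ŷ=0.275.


BCE = -[y·ln(p) + (1-y)·ln(1-p)]
= -1·ln(0.275) - 0
= -ln(0.275) = 1.291

1.291


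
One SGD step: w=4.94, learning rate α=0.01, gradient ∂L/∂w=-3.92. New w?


w_new = w - α·∇
= 4.94 - 0.01·-3.92
= 4.94 + 0.0392
= 4.9792

4.9792


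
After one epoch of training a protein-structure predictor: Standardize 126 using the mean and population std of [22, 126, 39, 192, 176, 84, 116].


μ = 107.8571, σ = 59.5229
z = (126 - 107.8571)/59.5229 = 0.3048

0.3048


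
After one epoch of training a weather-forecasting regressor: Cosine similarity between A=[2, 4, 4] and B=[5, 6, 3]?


A·B = 2·5 + 4·6 + 4·3 = 46
‖A‖ = √36 = 6, ‖B‖ = √70 = 8.3666
cos = 46/(√36·√70) = 46/√2520 = 0.9163

0.9163


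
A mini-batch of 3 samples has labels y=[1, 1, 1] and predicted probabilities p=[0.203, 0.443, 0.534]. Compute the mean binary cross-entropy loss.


L[0] = -ln(0.203) = 1.5945
L[1] = -ln(0.443) = 0.8142
L[2] = -ln(0.534) = 0.6274
mean = (1.5945 + 0.8142 + 0.6274)/3 = 1.012

1.012


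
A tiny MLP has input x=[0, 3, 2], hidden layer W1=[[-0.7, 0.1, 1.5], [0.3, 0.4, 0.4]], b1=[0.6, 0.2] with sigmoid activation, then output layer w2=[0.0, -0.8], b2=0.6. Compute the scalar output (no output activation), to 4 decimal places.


z1[0] = (-0.7)·(0) + (0.1)·(3) + (1.5)·(2) + 0.6 = 3.9
z1[1] = (0.3)·(0) + (0.4)·(3) + (0.4)·(2) + 0.2 = 2.2
h = sigmoid(z1) = [0.9802, 0.9002]
output = (0.0)·(0.9802) + (-0.8)·(0.9002) + 0.6 = -0.1202

-0.1202


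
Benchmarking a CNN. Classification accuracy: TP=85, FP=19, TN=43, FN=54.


Accuracy = (TP+TN)/(TP+TN+FP+FN)
= (85+43)/(201)
= 128/201 = 63.68%

63.68%


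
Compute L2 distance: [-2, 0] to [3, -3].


d = √((-2-3)² + (0+ 3)²)
  = √(25 + 9)
  = √34 = 5.831

5.831


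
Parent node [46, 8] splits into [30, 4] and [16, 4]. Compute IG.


Parent = [46, 8], H_parent = 0.6052
H_left = 0.5226 (n=34), H_right = 0.7219 (n=20)
H_children = (34/54)·0.5226 + (20/54)·0.7219 = 0.5964
IG = 0.6052 - 0.5964 = 0.0088

0.0088


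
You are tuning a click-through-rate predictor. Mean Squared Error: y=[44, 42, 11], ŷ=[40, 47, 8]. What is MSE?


Squared errors: (44-40)²=16, (42-47)²=25, (11-8)²=9
Sum = 50
MSE = 50/3 = 50/3

50/3


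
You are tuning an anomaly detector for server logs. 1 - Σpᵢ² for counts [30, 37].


Probabilities: [30/67, 37/67] ≈ [0.4478, 0.5522]
Σpᵢ² = (900 + 1369)/67² = 2269/4489
Gini = 1 - Σpᵢ² = 1 - 2269/4489 = 0.4945

0.4945


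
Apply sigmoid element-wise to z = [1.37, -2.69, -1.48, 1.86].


σ(1.37) = 1/(1+e^-1.37) = 0.7974
σ(-2.69) = 1/(1+e^2.69) = 0.0636
σ(-1.48) = 1/(1+e^1.48) = 0.1854
σ(1.86) = 1/(1+e^-1.86) = 0.8653
result = [0.7974, 0.0636, 0.1854, 0.8653]

[0.7974, 0.0636, 0.1854, 0.8653]


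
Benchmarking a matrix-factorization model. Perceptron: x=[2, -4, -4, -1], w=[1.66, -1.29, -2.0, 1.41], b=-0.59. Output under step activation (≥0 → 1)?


z = (2)·(1.66) + (-4)·(-1.29) + (-4)·(-2.0) + (-1)·(1.41) - 0.59
  = 14.48
step(z) = 1 (z≥0)

1


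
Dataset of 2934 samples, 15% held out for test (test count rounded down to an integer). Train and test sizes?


Test = ⌊2934·15/100⌋ = 440
Train = 2934 - 440 = 2494

Train: 2494, Test: 440


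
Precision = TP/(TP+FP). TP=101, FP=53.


Precision = TP/(TP+FP)
= 101/(101+53)
= 101/154 = 65.58%

65.58%


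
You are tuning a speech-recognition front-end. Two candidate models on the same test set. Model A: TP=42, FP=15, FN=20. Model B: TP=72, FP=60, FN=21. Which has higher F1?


Model A: P=42/57=0.7368, R=42/62=0.6774, F1=2PR/(P+R)=2TP/(2TP+FP+FN)=84/119=0.7059
Model B: P=72/132=0.5455, R=72/93=0.7742, F1=2PR/(P+R)=2TP/(2TP+FP+FN)=144/225=0.64
0.7059 > 0.64 → Model A

Model A


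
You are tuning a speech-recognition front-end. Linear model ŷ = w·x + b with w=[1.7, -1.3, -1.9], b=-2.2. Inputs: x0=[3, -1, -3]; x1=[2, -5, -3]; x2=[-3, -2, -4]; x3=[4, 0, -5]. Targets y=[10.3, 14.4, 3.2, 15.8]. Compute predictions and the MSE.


ŷ0 = (1.7)·(3) + (-1.3)·(-1) + (-1.9)·(-3) - 2.2 = 9.9
ŷ1 = (1.7)·(2) + (-1.3)·(-5) + (-1.9)·(-3) - 2.2 = 13.4
ŷ2 = (1.7)·(-3) + (-1.3)·(-2) + (-1.9)·(-4) - 2.2 = 2.9
ŷ3 = (1.7)·(4) + (-1.3)·(0) + (-1.9)·(-5) - 2.2 = 14.1
errors² = [0.16, 1.0, 0.09, 2.89]
MSE = 4.1400/4 = 1.035

1.035


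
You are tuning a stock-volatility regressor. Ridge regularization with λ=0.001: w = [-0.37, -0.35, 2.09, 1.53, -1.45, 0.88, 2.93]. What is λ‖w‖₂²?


‖w‖₂² = (-0.37)² + (-0.35)² + (2.09)² + (1.53)² + (-1.45)² + (0.88)² + (2.93)²
     = 0.1369 + 0.1225 + 4.3681 + 2.3409 + 2.1025 + 0.7744 + 8.5849
     = 18.4302
λ·‖w‖₂² = 0.001·18.4302 = 0.01843

0.01843


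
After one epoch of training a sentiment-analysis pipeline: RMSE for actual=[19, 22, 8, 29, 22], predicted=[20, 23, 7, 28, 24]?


MSE = 8/5 = 1.6
RMSE = √(8/5) = 1.2649

1.2649


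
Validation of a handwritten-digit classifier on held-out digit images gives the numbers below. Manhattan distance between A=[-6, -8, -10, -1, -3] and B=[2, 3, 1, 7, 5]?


d = |-6-2| + |-8-3| + |-10-1| + |-1-7| + |-3-5|
  = 8 + 11 + 11 + 8 + 8
  = 46

46


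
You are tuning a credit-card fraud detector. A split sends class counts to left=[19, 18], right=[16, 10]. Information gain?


Parent = [35, 28], H_parent = 0.9911
H_left = 0.9995 (n=37), H_right = 0.9612 (n=26)
H_children = (37/63)·0.9995 + (26/63)·0.9612 = 0.9837
IG = 0.9911 - 0.9837 = 0.0074

0.0074


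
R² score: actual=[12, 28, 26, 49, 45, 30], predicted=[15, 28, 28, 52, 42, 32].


ȳ = 31.6667
SS_res = Σ(y-ŷ)² = 35
SS_tot = Σ(y-ȳ)² = 913.33
R² = 1 - SS_res/SS_tot = 1 - 0.0383 = 0.9617

0.9617


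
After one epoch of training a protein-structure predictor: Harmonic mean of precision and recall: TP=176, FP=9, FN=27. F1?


Precision = 176/185 = 0.9514
Recall = 176/203 = 0.867
F1 = 2·P·R/(P+R) = 2·TP/(2·TP+FP+FN) = 352/(352+9+27) = 352/388 = 0.9072

0.9072


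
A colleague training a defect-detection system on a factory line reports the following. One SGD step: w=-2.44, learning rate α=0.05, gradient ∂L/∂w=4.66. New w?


w_new = w - α·∇
= -2.44 - 0.05·4.66
= -2.44 - 0.233
= -2.673

-2.673


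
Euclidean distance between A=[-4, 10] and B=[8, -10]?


d = √((-4-8)² + (10+ 10)²)
  = √(144 + 400)
  = √544 = 23.3238

23.3238


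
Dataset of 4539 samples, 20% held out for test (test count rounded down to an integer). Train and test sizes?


Test = ⌊4539·20/100⌋ = 907
Train = 4539 - 907 = 3632

Train: 3632, Test: 907


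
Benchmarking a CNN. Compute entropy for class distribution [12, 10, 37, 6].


Probabilities: [12/65, 10/65, 37/65, 6/65] ≈ [0.1846, 0.1538, 0.5692, 0.0923]
H = -((12/65)·log₂(12/65) + (10/65)·log₂(10/65) + (37/65)·log₂(37/65) + (6/65)·log₂(6/65))
  = 1.6455 bits

1.6455 bits


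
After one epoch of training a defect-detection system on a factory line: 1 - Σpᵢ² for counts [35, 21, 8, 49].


Probabilities: [35/113, 21/113, 8/113, 49/113] ≈ [0.3097, 0.1858, 0.0708, 0.4336]
Σpᵢ² = (1225 + 441 + 64 + 2401)/113² = 4131/12769
Gini = 1 - Σpᵢ² = 1 - 4131/12769 = 0.6765

0.6765


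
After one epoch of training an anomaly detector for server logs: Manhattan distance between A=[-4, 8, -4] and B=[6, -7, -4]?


d = |-4-6| + |8+ 7| + |-4+ 4|
  = 10 + 15 + 0
  = 25

25


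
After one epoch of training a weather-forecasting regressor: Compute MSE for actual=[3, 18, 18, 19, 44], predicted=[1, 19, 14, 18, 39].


Squared errors: (3-1)²=4, (18-19)²=1, (18-14)²=16, (19-18)²=1, (44-39)²=25
Sum = 47
MSE = 47/5 = 47/5

47/5


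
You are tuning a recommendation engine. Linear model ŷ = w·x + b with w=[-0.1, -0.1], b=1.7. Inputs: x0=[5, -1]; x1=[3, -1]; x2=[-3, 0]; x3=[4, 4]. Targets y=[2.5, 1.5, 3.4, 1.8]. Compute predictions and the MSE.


ŷ0 = (-0.1)·(5) + (-0.1)·(-1) + 1.7 = 1.3
ŷ1 = (-0.1)·(3) + (-0.1)·(-1) + 1.7 = 1.5
ŷ2 = (-0.1)·(-3) + (-0.1)·(0) + 1.7 = 2.0
ŷ3 = (-0.1)·(4) + (-0.1)·(4) + 1.7 = 0.9
errors² = [1.44, 0.0, 1.96, 0.81]
MSE = 4.2100/4 = 1.0525

1.0525


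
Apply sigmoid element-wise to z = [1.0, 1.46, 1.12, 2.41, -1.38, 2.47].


σ(1.0) = 1/(1+e^-1.0) = 0.7311
σ(1.46) = 1/(1+e^-1.46) = 0.8115
σ(1.12) = 1/(1+e^-1.12) = 0.754
σ(2.41) = 1/(1+e^-2.41) = 0.9176
σ(-1.38) = 1/(1+e^1.38) = 0.201
σ(2.47) = 1/(1+e^-2.47) = 0.922
result = [0.7311, 0.8115, 0.754, 0.9176, 0.201, 0.922]

[0.7311, 0.8115, 0.754, 0.9176, 0.201, 0.922]


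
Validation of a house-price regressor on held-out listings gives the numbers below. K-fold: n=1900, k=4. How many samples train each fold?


Fold size = 1900/4 = 475
Training per fold = 1900 - 475 = 1425

1425


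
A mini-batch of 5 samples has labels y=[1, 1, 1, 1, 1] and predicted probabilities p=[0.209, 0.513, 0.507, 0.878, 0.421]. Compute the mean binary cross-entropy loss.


L[0] = -ln(0.209) = 1.5654
L[1] = -ln(0.513) = 0.6675
L[2] = -ln(0.507) = 0.6792
L[3] = -ln(0.878) = 0.1301
L[4] = -ln(0.421) = 0.8651
mean = (1.5654 + 0.6675 + 0.6792 + 0.1301 + 0.8651)/5 = 0.7815

0.7815


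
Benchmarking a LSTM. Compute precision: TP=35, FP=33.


Precision = TP/(TP+FP)
= 35/(35+33)
= 35/68 = 51.47%

51.47%


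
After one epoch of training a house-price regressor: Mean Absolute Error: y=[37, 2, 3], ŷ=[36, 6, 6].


Absolute errors: |37-36|=1, |2-6|=4, |3-6|=3
Sum = 8
MAE = 8/3 = 8/3

8/3


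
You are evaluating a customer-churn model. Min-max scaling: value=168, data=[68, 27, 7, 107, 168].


min=7, max=168
(168-7)/(168-7) = 161/161 = 1.0

1.0


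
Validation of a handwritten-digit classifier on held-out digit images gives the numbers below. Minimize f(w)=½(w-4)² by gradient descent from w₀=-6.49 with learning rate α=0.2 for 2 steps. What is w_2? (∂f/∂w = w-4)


step 1: grad = -6.49-4 = -10.49; w = -6.49 - 0.2·(-10.49) = -4.392
step 2: grad = -4.392-4 = -8.392; w = -4.392 - 0.2·(-8.392) = -2.7136

-2.7136


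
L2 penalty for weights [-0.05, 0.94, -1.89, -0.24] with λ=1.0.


‖w‖₂² = (-0.05)² + (0.94)² + (-1.89)² + (-0.24)²
     = 0.0025 + 0.8836 + 3.5721 + 0.0576
     = 4.5158
λ·‖w‖₂² = 1.0·4.5158 = 4.5158

4.5158


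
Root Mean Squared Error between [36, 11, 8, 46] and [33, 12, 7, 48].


MSE = 15/4 = 3.75
RMSE = √(15/4) = 1.9365

1.9365


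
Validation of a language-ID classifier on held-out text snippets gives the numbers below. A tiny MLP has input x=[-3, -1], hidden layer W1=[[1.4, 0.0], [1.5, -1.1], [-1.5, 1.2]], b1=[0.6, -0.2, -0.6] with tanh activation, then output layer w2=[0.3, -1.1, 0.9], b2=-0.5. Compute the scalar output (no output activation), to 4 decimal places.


z1[0] = (1.4)·(-3) + (0.0)·(-1) + 0.6 = -3.6
z1[1] = (1.5)·(-3) + (-1.1)·(-1) - 0.2 = -3.6
z1[2] = (-1.5)·(-3) + (1.2)·(-1) - 0.6 = 2.7
h = tanh(z1) = [-0.9985, -0.9985, 0.991]
output = (0.3)·(-0.9985) + (-1.1)·(-0.9985) + (0.9)·(0.991) - 0.5 = 1.1907

1.1907


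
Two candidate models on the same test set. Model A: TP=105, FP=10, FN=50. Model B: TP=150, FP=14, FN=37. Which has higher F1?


Model A: P=105/115=0.913, R=105/155=0.6774, F1=2PR/(P+R)=2TP/(2TP+FP+FN)=210/270=0.7778
Model B: P=150/164=0.9146, R=150/187=0.8021, F1=2PR/(P+R)=2TP/(2TP+FP+FN)=300/351=0.8547
0.7778 < 0.8547 → Model B

Model B


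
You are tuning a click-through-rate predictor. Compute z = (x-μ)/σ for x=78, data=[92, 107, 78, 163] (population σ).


μ = 110, σ = 32.2723
z = (78 - 110)/32.2723 = -0.9916

-0.9916


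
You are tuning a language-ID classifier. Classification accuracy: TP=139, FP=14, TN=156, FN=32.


Accuracy = (TP+TN)/(TP+TN+FP+FN)
= (139+156)/(341)
= 295/341 = 86.51%

86.51%


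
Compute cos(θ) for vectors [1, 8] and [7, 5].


A·B = 1·7 + 8·5 = 47
‖A‖ = √65 = 8.0623, ‖B‖ = √74 = 8.6023
cos = 47/(√65·√74) = 47/√4810 = 0.6777

0.6777


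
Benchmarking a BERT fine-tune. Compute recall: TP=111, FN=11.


Recall = TP/(TP+FN)
= 111/(111+11)
= 111/122 = 90.98%

90.98%


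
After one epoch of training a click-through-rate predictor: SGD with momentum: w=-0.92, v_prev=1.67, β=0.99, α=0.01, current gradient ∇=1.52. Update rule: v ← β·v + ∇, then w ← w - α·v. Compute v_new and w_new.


v_new = 0.99·1.67 + 1.52 = 1.6533 + 1.52 = 3.1733
w_new = -0.92 - 0.01·3.1733 = -0.92 - 0.031733 = -0.951733

v_new=3.1733, w_new=-0.951733


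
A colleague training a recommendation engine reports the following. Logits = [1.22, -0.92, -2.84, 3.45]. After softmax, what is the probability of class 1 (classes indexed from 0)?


Exponentials: e^1.22=3.3872, e^-0.92=0.3985, e^-2.84=0.0584, e^3.45=31.5004
Sum = 35.3445
Softmax = [0.0958, 0.0113, 0.0017, 0.8912]
p[1] = 0.3985/35.3445 = 0.0113

0.0113


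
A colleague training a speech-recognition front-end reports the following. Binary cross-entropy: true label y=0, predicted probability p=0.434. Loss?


BCE = -[y·ln(p) + (1-y)·ln(1-p)]
= -0 - 1·ln(1-0.434)
= -ln(0.566) = 0.5692

0.5692


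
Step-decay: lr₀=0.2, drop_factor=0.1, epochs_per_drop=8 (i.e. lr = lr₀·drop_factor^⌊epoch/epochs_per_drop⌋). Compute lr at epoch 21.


n_drops = ⌊21/8⌋ = 2
lr = 0.2·0.1^2 = 0.2·0.01 = 0.002

0.002


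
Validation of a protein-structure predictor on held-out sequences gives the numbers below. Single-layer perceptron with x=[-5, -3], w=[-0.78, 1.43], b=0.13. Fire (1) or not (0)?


z = (-5)·(-0.78) + (-3)·(1.43) + 0.13
  = -0.26
step(z) = 0 (z<0)

0


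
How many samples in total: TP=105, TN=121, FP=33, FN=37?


Total = TP + TN + FP + FN
= 105 + 121 + 33 + 37
= 296
(Predicted positive: 138, predicted negative: 158)

296
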